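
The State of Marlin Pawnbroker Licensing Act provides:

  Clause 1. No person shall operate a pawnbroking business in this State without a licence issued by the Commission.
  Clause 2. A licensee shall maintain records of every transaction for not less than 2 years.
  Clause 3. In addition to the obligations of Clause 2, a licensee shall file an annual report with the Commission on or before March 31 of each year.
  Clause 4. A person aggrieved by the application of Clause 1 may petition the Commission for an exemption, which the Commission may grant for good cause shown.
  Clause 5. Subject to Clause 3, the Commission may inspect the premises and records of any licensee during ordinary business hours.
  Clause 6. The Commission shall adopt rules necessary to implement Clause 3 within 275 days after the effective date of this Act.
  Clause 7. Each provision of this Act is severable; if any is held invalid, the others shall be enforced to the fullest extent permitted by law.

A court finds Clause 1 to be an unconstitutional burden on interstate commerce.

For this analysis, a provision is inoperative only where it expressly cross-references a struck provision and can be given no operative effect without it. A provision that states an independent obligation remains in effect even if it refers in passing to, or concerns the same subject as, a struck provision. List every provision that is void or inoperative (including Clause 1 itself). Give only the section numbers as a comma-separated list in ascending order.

Clause 1 is struck. Clause 4 has no operative effect of its own apart from Clause 1 and is therefore inoperative. Clause 7 is a severability clause and preserves every provision that can still be given independent effect. The provisions still in force are Clause 2, Clause 3, Clause 5, Clause 6, and Clause 7.

1, 4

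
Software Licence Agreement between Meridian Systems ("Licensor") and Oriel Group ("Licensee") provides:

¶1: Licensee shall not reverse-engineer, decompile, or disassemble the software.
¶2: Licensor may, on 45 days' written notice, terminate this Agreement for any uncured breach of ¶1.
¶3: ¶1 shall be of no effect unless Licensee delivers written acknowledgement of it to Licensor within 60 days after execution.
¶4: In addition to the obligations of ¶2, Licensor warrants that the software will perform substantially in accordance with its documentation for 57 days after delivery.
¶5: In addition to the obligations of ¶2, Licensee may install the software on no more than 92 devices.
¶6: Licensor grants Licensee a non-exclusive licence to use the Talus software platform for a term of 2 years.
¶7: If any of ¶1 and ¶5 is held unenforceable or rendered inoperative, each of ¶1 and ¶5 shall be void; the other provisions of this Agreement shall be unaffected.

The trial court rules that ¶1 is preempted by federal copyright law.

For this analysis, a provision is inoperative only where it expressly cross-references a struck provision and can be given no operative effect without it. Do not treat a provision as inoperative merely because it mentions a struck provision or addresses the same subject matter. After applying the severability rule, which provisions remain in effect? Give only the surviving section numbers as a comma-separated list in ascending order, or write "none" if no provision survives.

¶1 is struck. ¶2 has no operative effect of its own apart from ¶1 and is therefore inoperative. ¶3 operates only by reference to ¶1, so it falls with ¶1. ¶4 mentions ¶2 but its own obligation stands independently of ¶2, so ¶4 is not affected. ¶7 declares ¶1 and ¶5 mutually dependent; since one of them has fallen, all of them are of no effect. That brings down ¶5 as well. The remainder continues in force under ¶7. That leaves ¶4, ¶6, and ¶7 in effect.

4, 6, 7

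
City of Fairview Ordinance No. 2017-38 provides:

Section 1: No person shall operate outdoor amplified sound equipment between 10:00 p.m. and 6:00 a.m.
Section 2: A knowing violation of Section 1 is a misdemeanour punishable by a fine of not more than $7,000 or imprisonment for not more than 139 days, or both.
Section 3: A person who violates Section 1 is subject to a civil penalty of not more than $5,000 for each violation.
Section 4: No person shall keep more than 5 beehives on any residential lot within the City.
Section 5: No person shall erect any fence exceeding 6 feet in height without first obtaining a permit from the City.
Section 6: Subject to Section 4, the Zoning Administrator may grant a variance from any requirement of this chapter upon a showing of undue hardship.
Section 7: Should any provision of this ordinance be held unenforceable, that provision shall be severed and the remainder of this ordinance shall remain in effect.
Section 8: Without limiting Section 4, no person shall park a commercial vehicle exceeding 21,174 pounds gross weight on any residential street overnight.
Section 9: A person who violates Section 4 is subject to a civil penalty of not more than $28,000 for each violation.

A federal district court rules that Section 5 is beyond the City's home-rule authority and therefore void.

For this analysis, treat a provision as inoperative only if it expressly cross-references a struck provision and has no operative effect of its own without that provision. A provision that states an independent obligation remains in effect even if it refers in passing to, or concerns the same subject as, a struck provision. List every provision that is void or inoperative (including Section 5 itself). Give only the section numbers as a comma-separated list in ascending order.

Section 5 is struck. No other provision's operative terms depend on Section 5. Section 7 is a severability clause and preserves every provision that can still be given independent effect. That leaves Section 1, Section 2, Section 3, Section 4, Section 6, Section 7, Section 8, and Section 9 in effect.

5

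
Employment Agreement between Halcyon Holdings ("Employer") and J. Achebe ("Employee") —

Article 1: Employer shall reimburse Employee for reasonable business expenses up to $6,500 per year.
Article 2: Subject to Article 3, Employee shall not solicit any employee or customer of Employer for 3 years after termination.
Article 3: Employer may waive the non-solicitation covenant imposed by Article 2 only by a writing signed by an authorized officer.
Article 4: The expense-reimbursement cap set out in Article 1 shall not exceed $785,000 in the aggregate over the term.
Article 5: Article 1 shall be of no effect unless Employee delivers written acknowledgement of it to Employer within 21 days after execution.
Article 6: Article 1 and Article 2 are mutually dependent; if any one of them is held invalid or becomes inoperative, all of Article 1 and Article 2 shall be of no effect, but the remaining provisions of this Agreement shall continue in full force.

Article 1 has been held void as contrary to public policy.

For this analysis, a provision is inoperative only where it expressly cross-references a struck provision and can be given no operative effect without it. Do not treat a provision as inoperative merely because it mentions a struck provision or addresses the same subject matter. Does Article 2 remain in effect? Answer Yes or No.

No

Article 1 is struck. Article 4 has no operative effect of its own apart from Article 1 and is therefore inoperative. The only function of Article 5 is the acknowledgement condition for Article 1, so it cannot stand once Article 1 is removed. Article 6 declares Article 1 and Article 2 mutually dependent; since one of them has fallen, all of them are of no effect. That brings down Article 2 as well. Article 3 in turn depends solely on a provision now struck and likewise falls. The remainder continues in force under Article 6. Only Article 6 remains in effect. Article 2 is among the inoperative provisions, so the answer is no.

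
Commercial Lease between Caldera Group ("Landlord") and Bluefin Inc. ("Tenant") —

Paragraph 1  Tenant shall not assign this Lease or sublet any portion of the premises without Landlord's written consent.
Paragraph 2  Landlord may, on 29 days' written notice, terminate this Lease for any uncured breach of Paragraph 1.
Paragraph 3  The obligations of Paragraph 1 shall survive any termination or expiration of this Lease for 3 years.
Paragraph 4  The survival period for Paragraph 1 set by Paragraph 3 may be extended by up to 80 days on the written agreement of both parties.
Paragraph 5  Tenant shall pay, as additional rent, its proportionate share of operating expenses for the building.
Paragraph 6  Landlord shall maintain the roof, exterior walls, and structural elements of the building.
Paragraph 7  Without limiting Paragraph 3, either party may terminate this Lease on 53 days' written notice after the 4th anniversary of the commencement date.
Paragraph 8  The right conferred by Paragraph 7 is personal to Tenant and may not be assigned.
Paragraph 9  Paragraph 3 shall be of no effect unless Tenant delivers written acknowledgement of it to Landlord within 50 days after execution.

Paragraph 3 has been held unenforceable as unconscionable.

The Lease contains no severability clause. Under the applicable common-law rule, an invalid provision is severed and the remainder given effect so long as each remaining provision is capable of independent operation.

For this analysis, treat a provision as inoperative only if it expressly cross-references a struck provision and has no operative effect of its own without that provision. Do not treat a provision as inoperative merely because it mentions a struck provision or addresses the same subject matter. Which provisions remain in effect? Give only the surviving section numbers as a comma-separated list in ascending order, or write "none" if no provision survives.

Paragraph 3 is struck. Paragraph 4 does nothing except set the extension of the survival period for Paragraph 1 by reference to Paragraph 3; with Paragraph 3 gone it has no independent effect and is inoperative. Paragraph 9 merely fixes the acknowledgement condition for Paragraph 3; with Paragraph 3 gone it has nothing to operate on and falls away. Paragraph 7 mentions Paragraph 3 but its own obligation stands independently of Paragraph 3, so Paragraph 7 is not affected. Under the stated default rule, only provisions that cannot operate independently fall away; the rest are enforced. That leaves Paragraph 1, Paragraph 2, Paragraph 5, Paragraph 6, Paragraph 7, and Paragraph 8 in effect.

1, 2, 5, 6, 7, 8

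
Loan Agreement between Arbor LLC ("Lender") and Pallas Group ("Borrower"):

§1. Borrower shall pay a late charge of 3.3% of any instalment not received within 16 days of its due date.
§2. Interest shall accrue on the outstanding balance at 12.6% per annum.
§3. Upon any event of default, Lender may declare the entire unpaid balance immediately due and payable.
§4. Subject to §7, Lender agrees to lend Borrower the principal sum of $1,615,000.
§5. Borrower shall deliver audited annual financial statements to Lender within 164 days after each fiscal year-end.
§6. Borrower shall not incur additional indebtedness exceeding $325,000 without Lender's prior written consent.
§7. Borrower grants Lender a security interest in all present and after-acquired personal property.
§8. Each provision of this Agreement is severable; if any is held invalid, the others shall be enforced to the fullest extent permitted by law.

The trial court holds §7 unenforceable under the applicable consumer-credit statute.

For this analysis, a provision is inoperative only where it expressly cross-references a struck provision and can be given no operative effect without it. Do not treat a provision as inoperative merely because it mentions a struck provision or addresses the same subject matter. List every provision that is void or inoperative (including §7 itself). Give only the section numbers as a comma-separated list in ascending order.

§7 is struck. §4 mentions §7 but its own obligation stands independently of §7, so §4 is not affected. Nothing else in the Agreement is defined by reference to §7. Under the severability clause in §8, the remaining provisions continue in force. The provisions still in force are §1, §2, §3, §4, §5, §6, and §8.

7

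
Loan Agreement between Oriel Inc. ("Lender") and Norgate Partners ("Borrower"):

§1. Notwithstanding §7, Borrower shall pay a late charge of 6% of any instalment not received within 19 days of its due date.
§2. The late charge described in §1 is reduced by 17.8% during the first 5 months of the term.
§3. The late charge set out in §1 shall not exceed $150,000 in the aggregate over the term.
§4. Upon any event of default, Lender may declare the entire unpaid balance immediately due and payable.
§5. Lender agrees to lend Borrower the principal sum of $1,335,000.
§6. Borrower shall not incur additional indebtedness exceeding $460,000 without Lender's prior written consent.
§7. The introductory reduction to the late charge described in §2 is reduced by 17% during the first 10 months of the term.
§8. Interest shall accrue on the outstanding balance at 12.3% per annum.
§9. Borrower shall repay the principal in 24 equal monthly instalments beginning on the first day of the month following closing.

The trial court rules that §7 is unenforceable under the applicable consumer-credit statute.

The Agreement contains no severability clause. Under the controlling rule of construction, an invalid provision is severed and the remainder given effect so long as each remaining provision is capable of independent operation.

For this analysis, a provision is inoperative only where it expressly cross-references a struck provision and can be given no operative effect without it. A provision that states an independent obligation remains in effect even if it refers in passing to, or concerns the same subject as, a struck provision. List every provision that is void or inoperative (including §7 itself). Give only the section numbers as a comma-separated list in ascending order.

§7 is struck. §1 mentions §7 but its own obligation stands independently of §7, so §1 is not affected. Nothing else in the Agreement is defined by reference to §7. With no severability clause, the stated default rule severs what cannot stand and enforces each remaining provision that can operate on its own. The provisions still in force are §1, §2, §3, §4, §5, §6, §8, and §9.

7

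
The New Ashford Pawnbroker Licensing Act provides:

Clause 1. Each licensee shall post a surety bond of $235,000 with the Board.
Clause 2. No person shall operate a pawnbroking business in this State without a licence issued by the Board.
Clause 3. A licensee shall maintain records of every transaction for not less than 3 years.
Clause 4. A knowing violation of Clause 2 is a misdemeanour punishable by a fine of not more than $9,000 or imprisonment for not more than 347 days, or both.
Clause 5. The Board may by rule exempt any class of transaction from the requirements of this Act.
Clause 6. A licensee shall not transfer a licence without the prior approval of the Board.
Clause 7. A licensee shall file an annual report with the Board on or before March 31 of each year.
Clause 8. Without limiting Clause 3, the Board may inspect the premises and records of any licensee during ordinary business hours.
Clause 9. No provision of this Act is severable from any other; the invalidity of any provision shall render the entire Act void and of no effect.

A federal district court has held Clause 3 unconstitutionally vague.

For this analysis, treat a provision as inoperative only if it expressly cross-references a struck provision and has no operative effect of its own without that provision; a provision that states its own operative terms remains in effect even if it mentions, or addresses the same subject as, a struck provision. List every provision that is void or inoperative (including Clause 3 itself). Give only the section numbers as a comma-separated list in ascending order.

Clause 3 is struck. Nothing else in the Act is defined by reference to Clause 3. Clause 9 provides that the Act is not severable, so the invalidity of any one provision voids the entire Act. No provision of the Act survives.

1, 2, 3, 4, 5, 6, 7, 8, 9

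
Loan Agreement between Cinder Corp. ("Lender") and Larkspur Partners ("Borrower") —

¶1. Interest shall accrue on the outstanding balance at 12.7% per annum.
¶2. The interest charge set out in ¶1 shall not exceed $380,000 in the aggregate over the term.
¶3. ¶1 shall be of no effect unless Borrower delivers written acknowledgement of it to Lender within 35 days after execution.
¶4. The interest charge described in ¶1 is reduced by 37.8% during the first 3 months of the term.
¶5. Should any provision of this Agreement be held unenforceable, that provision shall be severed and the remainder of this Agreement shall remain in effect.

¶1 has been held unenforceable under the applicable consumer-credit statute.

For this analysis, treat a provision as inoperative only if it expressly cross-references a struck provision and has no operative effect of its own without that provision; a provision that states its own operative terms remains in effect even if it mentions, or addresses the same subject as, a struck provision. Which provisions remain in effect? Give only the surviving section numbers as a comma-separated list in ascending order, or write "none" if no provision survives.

5

¶1 is struck. The whole of ¶2 is the aggregate cap on the interest charge, defined by reference to ¶1, so ¶2 cannot stand once ¶1 is removed. ¶3 has no operative effect of its own apart from ¶1 and is therefore inoperative. ¶4 operates only by reference to ¶1, so it falls with ¶1. Under the severability clause in ¶5, the remaining provisions continue in force. Only ¶5 remains in effect.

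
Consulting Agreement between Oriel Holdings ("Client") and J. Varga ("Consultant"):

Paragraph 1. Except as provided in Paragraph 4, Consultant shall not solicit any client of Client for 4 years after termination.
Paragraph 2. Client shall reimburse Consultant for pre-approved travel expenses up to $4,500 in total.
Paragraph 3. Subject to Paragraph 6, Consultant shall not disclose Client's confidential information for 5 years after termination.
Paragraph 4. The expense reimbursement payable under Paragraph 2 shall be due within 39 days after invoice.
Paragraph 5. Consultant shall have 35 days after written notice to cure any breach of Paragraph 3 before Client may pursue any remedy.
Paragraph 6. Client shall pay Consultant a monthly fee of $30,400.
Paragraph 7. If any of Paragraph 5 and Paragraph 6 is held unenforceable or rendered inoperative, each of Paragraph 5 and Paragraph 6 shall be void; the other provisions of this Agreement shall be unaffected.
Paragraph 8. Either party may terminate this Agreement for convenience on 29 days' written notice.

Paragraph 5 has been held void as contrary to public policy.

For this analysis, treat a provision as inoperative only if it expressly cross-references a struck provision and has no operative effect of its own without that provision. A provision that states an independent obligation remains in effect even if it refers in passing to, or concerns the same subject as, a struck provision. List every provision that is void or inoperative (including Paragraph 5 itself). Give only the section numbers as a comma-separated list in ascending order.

Paragraph 5 is struck. Although Paragraph 3 refers to Paragraph 6, its operative terms do not depend on Paragraph 6, so it remains in effect. Nothing else in the Agreement is defined by reference to Paragraph 5. Paragraph 7 declares Paragraph 5 and Paragraph 6 mutually dependent; since one of them has fallen, all of them are of no effect. That brings down Paragraph 6 as well. The remainder continues in force under Paragraph 7. The provisions still in force are Paragraph 1, Paragraph 2, Paragraph 3, Paragraph 4, Paragraph 7, and Paragraph 8.

5, 6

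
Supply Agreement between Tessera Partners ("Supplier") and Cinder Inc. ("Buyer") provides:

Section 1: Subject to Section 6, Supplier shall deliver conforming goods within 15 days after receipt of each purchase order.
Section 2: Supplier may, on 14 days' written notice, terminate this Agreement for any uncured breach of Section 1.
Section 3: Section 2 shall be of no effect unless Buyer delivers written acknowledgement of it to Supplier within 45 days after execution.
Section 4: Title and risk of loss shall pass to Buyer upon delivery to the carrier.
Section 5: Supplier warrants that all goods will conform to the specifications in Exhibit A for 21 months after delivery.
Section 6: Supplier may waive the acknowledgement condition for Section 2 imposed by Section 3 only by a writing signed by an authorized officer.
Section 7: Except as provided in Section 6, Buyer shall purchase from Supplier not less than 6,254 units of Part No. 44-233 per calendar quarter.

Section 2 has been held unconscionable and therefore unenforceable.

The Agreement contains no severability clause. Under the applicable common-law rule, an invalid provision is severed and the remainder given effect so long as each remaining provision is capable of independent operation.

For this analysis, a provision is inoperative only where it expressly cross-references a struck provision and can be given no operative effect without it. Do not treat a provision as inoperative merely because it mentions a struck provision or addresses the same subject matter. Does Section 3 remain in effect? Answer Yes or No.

No

Section 2 is struck. Section 3 has no operative effect of its own apart from Section 2 and is therefore inoperative. Section 6 operates only by reference to Section 3, so it falls with Section 3. Section 1 mentions Section 6 but its own obligation stands independently of Section 6, so Section 1 is not affected. Although Section 7 refers to Section 6, its operative terms do not depend on Section 6, so it remains in effect. Under the stated default rule, only provisions that cannot operate independently fall away; the rest are enforced. Section 1, Section 4, Section 5, and Section 7 remain in effect. Section 3 is among the inoperative provisions, so the answer is no.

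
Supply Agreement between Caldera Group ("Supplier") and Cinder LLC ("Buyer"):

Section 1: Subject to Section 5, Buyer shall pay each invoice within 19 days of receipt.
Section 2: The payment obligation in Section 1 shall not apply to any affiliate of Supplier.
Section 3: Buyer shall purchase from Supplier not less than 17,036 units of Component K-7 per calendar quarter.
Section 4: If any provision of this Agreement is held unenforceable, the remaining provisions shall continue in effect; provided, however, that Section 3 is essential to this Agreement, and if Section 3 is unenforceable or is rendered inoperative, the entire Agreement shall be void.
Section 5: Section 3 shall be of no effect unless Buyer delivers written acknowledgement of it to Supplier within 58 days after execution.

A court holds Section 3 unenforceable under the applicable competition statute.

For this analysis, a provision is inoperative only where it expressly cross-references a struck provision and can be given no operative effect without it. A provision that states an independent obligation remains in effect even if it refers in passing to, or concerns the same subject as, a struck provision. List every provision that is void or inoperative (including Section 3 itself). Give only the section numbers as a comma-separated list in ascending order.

1, 2, 3, 4, 5

Section 3 is struck. Section 5 operates only by reference to Section 3, so it falls with Section 3. Section 4 makes Section 3 an essential term, and Section 3 is the provision held invalid; under Section 4, the entire Agreement is therefore void. No provision of the Agreement survives.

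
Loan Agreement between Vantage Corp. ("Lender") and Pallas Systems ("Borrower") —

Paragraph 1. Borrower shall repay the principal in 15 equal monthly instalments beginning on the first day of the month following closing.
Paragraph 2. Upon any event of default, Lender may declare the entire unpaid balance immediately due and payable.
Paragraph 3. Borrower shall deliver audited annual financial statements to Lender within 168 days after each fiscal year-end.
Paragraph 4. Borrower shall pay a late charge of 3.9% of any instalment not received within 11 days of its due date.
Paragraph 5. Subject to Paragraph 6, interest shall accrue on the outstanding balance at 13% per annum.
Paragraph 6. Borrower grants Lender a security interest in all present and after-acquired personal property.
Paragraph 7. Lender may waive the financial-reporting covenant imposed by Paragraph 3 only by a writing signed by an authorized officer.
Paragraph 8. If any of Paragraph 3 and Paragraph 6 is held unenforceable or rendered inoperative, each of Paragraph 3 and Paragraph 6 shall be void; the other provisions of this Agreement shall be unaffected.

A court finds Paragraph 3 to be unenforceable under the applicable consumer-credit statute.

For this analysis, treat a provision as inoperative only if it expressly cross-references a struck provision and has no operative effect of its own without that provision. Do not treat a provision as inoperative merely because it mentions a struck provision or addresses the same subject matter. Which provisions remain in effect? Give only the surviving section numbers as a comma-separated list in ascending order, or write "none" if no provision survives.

Paragraph 3 is struck. The only function of Paragraph 7 is the waiver condition for Paragraph 3, so it cannot stand once Paragraph 3 is removed. Paragraph 5 mentions Paragraph 6 but its own obligation stands independently of Paragraph 6, so Paragraph 5 is not affected. Paragraph 8 declares Paragraph 3 and Paragraph 6 mutually dependent; since one of them has fallen, all of them are of no effect. That brings down Paragraph 6 as well. The remainder continues in force under Paragraph 8. The provisions still in force are Paragraph 1, Paragraph 2, Paragraph 4, Paragraph 5, and Paragraph 8.

1, 2, 4, 5, 8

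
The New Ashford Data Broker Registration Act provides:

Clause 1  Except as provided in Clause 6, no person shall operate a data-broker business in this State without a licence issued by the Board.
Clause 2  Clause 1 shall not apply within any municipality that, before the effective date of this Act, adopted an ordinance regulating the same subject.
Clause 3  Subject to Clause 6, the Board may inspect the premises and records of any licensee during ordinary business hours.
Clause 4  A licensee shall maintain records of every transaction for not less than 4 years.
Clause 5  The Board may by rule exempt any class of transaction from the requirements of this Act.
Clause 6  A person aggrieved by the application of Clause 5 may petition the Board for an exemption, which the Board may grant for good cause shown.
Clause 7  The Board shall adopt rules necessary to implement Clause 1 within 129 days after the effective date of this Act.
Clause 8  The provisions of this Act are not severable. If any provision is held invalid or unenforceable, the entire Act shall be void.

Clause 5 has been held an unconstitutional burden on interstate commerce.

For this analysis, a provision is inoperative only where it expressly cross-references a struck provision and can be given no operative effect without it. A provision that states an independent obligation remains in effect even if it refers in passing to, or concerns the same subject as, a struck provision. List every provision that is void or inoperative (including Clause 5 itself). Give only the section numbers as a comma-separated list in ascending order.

Clause 5 is struck. Clause 6 merely fixes the exemption procedure for Clause 5; with Clause 5 gone it has nothing to operate on and falls away. Clause 8 provides that the Act is not severable, so the invalidity of any one provision voids the entire Act. No provision of the Act survives.

1, 2, 3, 4, 5, 6, 7, 8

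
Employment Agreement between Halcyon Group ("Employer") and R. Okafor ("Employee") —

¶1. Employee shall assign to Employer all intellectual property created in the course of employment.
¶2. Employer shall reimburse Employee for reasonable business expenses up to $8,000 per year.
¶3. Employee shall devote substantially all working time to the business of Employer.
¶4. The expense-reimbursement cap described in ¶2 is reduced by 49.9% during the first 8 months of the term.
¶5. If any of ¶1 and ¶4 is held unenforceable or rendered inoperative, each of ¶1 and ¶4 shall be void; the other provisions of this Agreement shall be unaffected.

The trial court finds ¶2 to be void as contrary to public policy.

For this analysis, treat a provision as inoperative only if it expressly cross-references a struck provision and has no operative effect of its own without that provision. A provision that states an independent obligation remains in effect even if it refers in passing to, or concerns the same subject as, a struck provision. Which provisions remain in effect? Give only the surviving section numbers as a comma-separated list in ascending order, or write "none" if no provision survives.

3, 5

¶2 is struck. The whole of ¶4 is the introductory reduction to the expense-reimbursement cap, defined by reference to ¶2, so ¶4 cannot stand once ¶2 is removed. ¶5 declares ¶1 and ¶4 mutually dependent; since one of them has fallen, all of them are of no effect. That brings down ¶1 as well. The remainder continues in force under ¶5. The provisions still in force are ¶3 and ¶5.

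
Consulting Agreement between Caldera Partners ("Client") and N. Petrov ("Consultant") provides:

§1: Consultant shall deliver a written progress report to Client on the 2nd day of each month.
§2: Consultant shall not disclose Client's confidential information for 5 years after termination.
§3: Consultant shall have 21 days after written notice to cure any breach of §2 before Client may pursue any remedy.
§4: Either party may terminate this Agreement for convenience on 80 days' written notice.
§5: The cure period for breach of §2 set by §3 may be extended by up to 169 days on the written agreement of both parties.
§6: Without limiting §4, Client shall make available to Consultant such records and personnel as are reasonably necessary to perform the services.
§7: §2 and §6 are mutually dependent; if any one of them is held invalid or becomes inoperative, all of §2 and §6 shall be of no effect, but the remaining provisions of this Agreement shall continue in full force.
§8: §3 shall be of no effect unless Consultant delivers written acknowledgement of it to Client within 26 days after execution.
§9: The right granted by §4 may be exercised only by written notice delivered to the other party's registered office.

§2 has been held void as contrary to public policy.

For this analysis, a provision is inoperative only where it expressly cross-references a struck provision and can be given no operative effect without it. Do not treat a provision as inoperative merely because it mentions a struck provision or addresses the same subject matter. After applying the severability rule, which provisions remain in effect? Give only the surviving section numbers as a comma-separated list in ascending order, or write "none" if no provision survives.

1, 4, 7, 9

§2 is struck. The only function of §3 is the cure period for breach of §2, so it cannot stand once §2 is removed. §5 does nothing except set the extension of the cure period for breach of §2 by reference to §3; with §3 gone it has no independent effect and is inoperative. §8 has no operative effect of its own apart from §3 and is therefore inoperative. §7 declares §2 and §6 mutually dependent; since one of them has fallen, all of them are of no effect. That brings down §6 as well. The remainder continues in force under §7. The provisions still in force are §1, §4, §7, and §9.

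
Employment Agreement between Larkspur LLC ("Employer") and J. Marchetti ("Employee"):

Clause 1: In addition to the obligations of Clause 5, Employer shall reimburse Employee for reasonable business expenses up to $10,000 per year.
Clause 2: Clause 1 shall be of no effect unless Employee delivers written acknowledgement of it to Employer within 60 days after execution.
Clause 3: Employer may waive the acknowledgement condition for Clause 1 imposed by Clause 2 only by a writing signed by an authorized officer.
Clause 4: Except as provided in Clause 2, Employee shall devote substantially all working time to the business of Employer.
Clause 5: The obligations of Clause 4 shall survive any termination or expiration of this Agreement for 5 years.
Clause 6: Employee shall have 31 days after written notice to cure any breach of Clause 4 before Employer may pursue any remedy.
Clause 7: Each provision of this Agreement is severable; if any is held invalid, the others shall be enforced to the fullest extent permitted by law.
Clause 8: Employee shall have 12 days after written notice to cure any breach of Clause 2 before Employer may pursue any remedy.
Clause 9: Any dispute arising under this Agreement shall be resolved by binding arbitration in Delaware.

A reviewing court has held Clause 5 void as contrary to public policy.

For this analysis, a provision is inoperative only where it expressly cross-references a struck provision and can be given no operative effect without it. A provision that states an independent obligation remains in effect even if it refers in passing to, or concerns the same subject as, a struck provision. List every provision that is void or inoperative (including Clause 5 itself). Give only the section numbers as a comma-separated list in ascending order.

Clause 5 is struck. Clause 1 mentions Clause 5 but its own obligation stands independently of Clause 5, so Clause 1 is not affected. Nothing else in the Agreement is defined by reference to Clause 5. Clause 7 is a severability clause and preserves every provision that can still be given independent effect. That leaves Clause 1, Clause 2, Clause 3, Clause 4, Clause 6, Clause 7, Clause 8, and Clause 9 in effect.

5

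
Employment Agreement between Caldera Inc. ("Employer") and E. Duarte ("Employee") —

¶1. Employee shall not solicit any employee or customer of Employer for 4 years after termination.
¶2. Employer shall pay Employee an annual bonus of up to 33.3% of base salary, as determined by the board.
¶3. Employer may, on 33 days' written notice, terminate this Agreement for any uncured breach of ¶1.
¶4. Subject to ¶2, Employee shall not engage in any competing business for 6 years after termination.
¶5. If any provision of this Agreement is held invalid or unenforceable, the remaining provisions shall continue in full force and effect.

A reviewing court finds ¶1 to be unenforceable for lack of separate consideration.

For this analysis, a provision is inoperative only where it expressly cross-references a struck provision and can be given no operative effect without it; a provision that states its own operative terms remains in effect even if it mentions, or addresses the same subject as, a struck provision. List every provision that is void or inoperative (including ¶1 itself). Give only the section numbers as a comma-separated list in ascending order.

1, 3

¶1 is struck. ¶3 merely fixes the termination right for breach of ¶1; with ¶1 gone it has nothing to operate on and falls away. Under the severability clause in ¶5, the remaining provisions continue in force. ¶2, ¶4, and ¶5 remain in effect.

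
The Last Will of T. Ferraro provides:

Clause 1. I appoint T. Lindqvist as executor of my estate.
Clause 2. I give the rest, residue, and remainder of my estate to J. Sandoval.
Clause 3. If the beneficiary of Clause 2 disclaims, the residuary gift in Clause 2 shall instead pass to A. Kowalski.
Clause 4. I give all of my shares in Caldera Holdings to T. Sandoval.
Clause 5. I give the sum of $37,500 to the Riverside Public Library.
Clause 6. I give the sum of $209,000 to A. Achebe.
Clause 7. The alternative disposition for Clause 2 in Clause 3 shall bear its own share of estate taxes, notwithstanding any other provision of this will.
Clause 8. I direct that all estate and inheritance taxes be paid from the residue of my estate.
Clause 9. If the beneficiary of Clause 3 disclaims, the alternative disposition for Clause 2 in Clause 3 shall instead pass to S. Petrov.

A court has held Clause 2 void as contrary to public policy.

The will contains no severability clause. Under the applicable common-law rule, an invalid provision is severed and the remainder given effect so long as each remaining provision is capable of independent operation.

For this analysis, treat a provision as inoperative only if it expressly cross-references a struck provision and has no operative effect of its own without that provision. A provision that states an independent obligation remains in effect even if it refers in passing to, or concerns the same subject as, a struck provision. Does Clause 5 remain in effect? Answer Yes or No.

Clause 2 is struck. Clause 3 merely fixes the alternative disposition for Clause 2; with Clause 2 gone it has nothing to operate on and falls away. The only function of Clause 7 is the tax charge on Clause 3, so it cannot stand once Clause 3 is removed. Clause 9 has no operative effect of its own apart from Clause 3 and is therefore inoperative. Under the stated default rule, only provisions that cannot operate independently fall away; the rest are enforced. The provisions still in force are Clause 1, Clause 4, Clause 5, Clause 6, and Clause 8. Clause 5 is among the surviving provisions, so the answer is yes.

Yes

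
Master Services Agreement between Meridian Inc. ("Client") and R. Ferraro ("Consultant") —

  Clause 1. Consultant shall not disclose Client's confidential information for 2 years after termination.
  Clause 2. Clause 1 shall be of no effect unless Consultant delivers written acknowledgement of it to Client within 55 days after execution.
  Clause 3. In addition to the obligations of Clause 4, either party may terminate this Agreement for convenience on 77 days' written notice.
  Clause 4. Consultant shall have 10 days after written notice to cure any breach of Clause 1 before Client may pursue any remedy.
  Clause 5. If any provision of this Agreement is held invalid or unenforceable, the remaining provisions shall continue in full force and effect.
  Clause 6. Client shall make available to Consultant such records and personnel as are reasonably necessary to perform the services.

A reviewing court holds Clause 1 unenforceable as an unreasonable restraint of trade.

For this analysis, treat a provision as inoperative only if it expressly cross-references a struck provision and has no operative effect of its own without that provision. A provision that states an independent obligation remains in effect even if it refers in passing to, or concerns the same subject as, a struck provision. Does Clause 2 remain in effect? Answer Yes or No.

Clause 1 is struck. The only function of Clause 2 is the acknowledgement condition for Clause 1, so it cannot stand once Clause 1 is removed. Clause 4 has no operative effect of its own apart from Clause 1 and is therefore inoperative. Although Clause 3 refers to Clause 4, its operative terms do not depend on Clause 4, so it remains in effect. Clause 5 is a severability clause and preserves every provision that can still be given independent effect. Clause 3, Clause 5, and Clause 6 remain in effect. Clause 2 is among the inoperative provisions, so the answer is no.

No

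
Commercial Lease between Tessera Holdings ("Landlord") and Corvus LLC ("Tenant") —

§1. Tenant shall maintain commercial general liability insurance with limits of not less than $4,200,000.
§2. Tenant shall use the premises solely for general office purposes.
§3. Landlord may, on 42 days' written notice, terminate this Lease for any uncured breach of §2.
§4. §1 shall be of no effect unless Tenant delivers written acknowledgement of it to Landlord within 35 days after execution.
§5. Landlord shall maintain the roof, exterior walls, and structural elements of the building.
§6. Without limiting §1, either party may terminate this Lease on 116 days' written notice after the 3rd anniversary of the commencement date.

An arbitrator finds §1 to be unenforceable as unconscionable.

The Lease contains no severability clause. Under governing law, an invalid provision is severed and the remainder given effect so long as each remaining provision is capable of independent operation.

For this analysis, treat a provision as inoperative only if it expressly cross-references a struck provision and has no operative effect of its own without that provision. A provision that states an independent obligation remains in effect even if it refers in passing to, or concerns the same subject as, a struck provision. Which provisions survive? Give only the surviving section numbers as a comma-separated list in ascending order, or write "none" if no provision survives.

2, 3, 5, 6

§1 is struck. The only function of §4 is the acknowledgement condition for §1, so it cannot stand once §1 is removed. Although §6 refers to §1, its operative terms do not depend on §1, so it remains in effect. With no severability clause, the stated default rule severs what cannot stand and enforces each remaining provision that can operate on its own. §2, §3, §5, and §6 remain in effect.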